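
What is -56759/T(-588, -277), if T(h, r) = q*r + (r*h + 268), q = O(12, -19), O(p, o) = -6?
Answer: -56759/164806 ≈ -0.34440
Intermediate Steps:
q = -6
T(h, r) = 268 - 6*r + h*r (T(h, r) = -6*r + (r*h + 268) = -6*r + (h*r + 268) = -6*r + (268 + h*r) = 268 - 6*r + h*r)
-56759/T(-588, -277) = -56759/(268 - 6*(-277) - 588*(-277)) = -56759/(268 + 1662 + 162876) = -56759/164806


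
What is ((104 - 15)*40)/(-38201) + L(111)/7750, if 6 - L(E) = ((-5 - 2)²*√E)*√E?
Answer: -235136033/296057750 ≈ -0.79422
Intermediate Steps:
L(E) = 6 - 49*E (L(E) = 6 - (-5 - 2)²*√E*√E = 6 - (-7)²*√E*√E = 6 - 49*√E*√E = 6 - 49*E)
((104 - 15)*40)/(-38201) + L(111)/7750 = ((104 - 15)*40)/(-38201) + (6 - 49*111)/7750 = (89*40)*(-1/38201) + (6 - 5439)*(1/7750) = 3560*(-1/38201) - 5433*1/7750 = -3560/38201 - 5433/7750 = -235136033/296057750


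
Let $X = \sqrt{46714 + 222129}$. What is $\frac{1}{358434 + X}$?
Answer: $\frac{358434}{128474663513} - \frac{\sqrt{268843}}{128474663513} \approx 2.7859 \cdot 10^{-6}$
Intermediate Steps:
$X = \sqrt{268843} \approx 518.5$
$\frac{1}{358434 + X} = \frac{1}{358434 + \sqrt{268843}}$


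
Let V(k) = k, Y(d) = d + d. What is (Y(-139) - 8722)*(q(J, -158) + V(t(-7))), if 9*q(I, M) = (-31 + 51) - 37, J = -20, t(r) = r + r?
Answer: 143000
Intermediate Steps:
t(r) = 2*r
Y(d) = 2*d
q(I, M) = -17/9 (q(I, M) = ((-31 + 51) - 37)/9 = (20 - 37)/9 = (1/9)*(-17) = -17/9)
(Y(-139) - 8722)*(q(J, -158) + V(t(-7))) = (2*(-139) - 8722)*(-17/9 + 2*(-7)) = (-278 - 8722)*(-17/9 - 14) = -9000*(-143/9) = 143000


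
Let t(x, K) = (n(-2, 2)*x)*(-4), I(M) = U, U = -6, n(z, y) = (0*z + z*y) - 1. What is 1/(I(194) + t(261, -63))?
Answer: 1/5214 ≈ 0.00019179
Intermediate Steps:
n(z, y) = -1 + y*z (n(z, y) = (0 + y*z) - 1 = y*z - 1 = -1 + y*z)
I(M) = -6
t(x, K) = 20*x (t(x, K) = ((-1 + 2*(-2))*x)*(-4) = ((-1 - 4)*x)*(-4) = -5*x*(-4) = 20*x)
1/(I(194) + t(261, -63)) = 1/(-6 + 20*261) = 1/(-6 + 5220) = 1/5214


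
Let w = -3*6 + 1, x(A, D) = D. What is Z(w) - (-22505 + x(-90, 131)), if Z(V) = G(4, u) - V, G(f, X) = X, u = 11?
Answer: 22402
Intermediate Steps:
w = -17 (w = -18 + 1 = -17)
Z(V) = 11 - V
Z(w) - (-22505 + x(-90, 131)) = (11 - 1*(-17)) - (-22505 + 131) = (11 + 17) - 1*(-22374) = 28 + 22374 = 22402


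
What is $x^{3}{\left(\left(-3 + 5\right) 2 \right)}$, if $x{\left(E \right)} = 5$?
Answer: $125$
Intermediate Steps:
$x^{3}{\left(\left(-3 + 5\right) 2 \right)} = 5^{3} = 125$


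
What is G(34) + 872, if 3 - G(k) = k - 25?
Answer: 866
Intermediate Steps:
G(k) = 28 - k (G(k) = 3 - (k - 25) = 3 - (-25 + k) = 3 + (25 - k) = 28 - k)
G(34) + 872 = (28 - 1*34) + 872 = (28 - 34) + 872 = -6 + 872 = 866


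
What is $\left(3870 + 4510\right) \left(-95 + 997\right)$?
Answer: $7558760$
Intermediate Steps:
$\left(3870 + 4510\right) \left(-95 + 997\right) = 8380 \cdot 902 = 7558760$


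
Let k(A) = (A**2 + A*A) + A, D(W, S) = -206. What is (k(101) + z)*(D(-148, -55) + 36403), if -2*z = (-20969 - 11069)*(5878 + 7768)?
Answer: 7913235280069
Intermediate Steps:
z = 218595274 (z = -(-20969 - 11069)*(5878 + 7768)/2 = -(-16019)*13646 = -1/2*(-437190548) = 218595274)
k(A) = A + 2*A**2 (k(A) = (A**2 + A**2) + A = 2*A**2 + A = A + 2*A**2)
(k(101) + z)*(D(-148, -55) + 36403) = (101*(1 + 2*101) + 218595274)*(-206 + 36403) = (101*(1 + 202) + 218595274)*36197 = (101*203 + 218595274)*36197 = (20503 + 218595274)*36197 = 218615777*36197 = 7913235280069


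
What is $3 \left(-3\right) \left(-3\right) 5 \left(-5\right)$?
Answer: $-675$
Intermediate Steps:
$3 \left(-3\right) \left(-3\right) 5 \left(-5\right) = 3 \cdot 9 \cdot 5 \left(-5\right) = 3 \cdot 45 \left(-5\right) = 135 \left(-5\right) = -675$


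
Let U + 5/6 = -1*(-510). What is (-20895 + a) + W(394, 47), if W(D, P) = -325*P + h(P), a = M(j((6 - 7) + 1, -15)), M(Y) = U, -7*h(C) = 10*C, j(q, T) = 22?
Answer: -1500575/42 ≈ -35728.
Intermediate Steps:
h(C) = -10*C/7
U = 3055/6 (U = -⅚ - 1*(-510) = -⅚ + 510 = 3055/6 ≈ 509.17)
M(Y) = 3055/6
a = 3055/6 ≈ 509.17
W(D, P) = -2285*P/7 (W(D, P) = -325*P - 10*P/7 = -2285*P/7)
(-20895 + a) + W(394, 47) = (-20895 + 3055/6) - 2285/7*47 = -122315/6 - 107395/7 = -1500575/42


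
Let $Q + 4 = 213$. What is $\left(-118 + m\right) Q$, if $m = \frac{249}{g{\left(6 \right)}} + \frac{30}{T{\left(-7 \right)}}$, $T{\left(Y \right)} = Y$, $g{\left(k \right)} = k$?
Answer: $- \frac{236379}{14} \approx -16884.0$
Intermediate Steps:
$Q = 209$ ($Q = -4 + 213 = 209$)
$m = \frac{521}{14}$ ($m = \frac{249}{6} + \frac{30}{-7} = 249 \cdot \frac{1}{6} + 30 \left(- \frac{1}{7}\right) = \frac{83}{2} - \frac{30}{7} = \frac{521}{14} \approx 37.214$)
$\left(-118 + m\right) Q = \left(-118 + \frac{521}{14}\right) 209 = \left(- \frac{1131}{14}\right) 209 = - \frac{236379}{14}$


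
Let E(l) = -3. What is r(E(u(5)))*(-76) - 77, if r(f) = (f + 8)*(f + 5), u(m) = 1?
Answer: -837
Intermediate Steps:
r(f) = (5 + f)*(8 + f) (r(f) = (8 + f)*(5 + f) = (5 + f)*(8 + f))
r(E(u(5)))*(-76) - 77 = (40 + (-3)² + 13*(-3))*(-76) - 77 = (40 + 9 - 39)*(-76) - 77 = 10*(-76) - 77 = -760 - 77 = -837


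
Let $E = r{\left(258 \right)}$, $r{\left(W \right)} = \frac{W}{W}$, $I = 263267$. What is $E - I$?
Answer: $-263266$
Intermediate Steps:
$r{\left(W \right)} = 1$
$E = 1$
$E - I = 1 - 263267 = -263266$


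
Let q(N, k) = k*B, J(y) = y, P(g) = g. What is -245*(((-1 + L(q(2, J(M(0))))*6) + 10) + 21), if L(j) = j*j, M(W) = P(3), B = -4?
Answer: -219030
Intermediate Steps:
M(W) = 3
q(N, k) = -4*k (q(N, k) = k*(-4) = -4*k)
L(j) = j**2
-245*(((-1 + L(q(2, J(M(0))))*6) + 10) + 21) = -245*(((-1 + (-4*3)**2*6) + 10) + 21) = -245*(((-1 + (-12)**2*6) + 10) + 21) = -245*(((-1 + 144*6) + 10) + 21) = -245*(((-1 + 864) + 10) + 21) = -245*((863 + 10) + 21) = -245*(873 + 21) = -245*894 = -219030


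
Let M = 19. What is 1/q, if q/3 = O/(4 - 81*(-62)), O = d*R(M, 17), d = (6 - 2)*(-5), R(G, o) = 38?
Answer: -2513/1140 ≈ -2.2044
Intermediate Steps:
d = -20 (d = 4*(-5) = -20)
O = -760 (O = -20*38 = -760)
q = -1140/2513 (q = 3*(-760/(4 - 81*(-62))) = 3*(-760/(4 + 5022)) = 3*(-760/5026) = 3*(-760*1/5026) = 3*(-380/2513) = -1140/2513 ≈ -0.45364)
1/q = 1/(-1140/2513) = -2513/1140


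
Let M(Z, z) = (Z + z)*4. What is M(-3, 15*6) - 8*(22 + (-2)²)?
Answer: 140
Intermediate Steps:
M(Z, z) = 4*Z + 4*z
M(-3, 15*6) - 8*(22 + (-2)²) = (4*(-3) + 4*(15*6)) - 8*(22 + (-2)²) = (-12 + 4*90) - 8*(22 + 4) = (-12 + 360) - 8*26 = 348 - 1*208 = 348 - 208 = 140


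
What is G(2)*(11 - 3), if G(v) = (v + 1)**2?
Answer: 72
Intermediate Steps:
G(v) = (1 + v)**2
G(2)*(11 - 3) = (1 + 2)**2*(11 - 3) = 3**2*8 = 9*8 = 72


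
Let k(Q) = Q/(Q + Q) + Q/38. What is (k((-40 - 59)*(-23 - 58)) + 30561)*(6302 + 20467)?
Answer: 15651245382/19 ≈ 8.2375e+8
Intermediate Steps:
k(Q) = ½ + Q/38 (k(Q) = Q/((2*Q)) + Q*(1/38) = Q*(1/(2*Q)) + Q/38 = ½ + Q/38)
(k((-40 - 59)*(-23 - 58)) + 30561)*(6302 + 20467) = ((½ + ((-40 - 59)*(-23 - 58))/38) + 30561)*(6302 + 20467) = ((½ + (-99*(-81))/38) + 30561)*26769 = ((½ + (1/38)*8019) + 30561)*26769 = ((½ + 8019/38) + 30561)*26769 = (4019/19 + 30561)*26769 = (584678/19)*26769 = 15651245382/19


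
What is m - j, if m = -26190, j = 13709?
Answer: -39899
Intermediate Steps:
m - j = -26190 - 1*13709 = -26190 - 13709 = -39899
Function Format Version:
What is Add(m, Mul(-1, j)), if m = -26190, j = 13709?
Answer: -39899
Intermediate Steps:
Add(m, Mul(-1, j)) = Add(-26190, Mul(-1, 13709)) = Add(-26190, -13709) = -39899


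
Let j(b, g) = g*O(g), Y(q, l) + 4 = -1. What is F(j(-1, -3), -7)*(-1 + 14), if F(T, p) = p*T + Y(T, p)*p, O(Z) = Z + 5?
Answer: 1001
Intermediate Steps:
O(Z) = 5 + Z
Y(q, l) = -5 (Y(q, l) = -4 - 1 = -5)
j(b, g) = g*(5 + g)
F(T, p) = -5*p + T*p (F(T, p) = p*T - 5*p = T*p - 5*p = -5*p + T*p)
F(j(-1, -3), -7)*(-1 + 14) = (-7*(-5 - 3*(5 - 3)))*(-1 + 14) = -7*(-5 - 3*2)*13 = -7*(-5 - 6)*13 = -7*(-11)*13 = 77*13 = 1001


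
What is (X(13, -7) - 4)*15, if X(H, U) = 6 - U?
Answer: 135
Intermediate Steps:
(X(13, -7) - 4)*15 = ((6 - 1*(-7)) - 4)*15 = ((6 + 7) - 4)*15 = (13 - 4)*15 = 9*15 = 135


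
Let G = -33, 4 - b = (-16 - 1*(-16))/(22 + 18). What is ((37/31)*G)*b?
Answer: -4884/31 ≈ -157.55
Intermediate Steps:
b = 4 (b = 4 - (-16 - 1*(-16))/(22 + 18) = 4 - (-16 + 16)/40 = 4 - 0/40 = 4 - 1*0 = 4 + 0 = 4)
((37/31)*G)*b = ((37/31)*(-33))*4 = -1221/31*4 = -4884/31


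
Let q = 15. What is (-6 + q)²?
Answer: 81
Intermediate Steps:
(-6 + q)² = (-6 + 15)² = 9² = 81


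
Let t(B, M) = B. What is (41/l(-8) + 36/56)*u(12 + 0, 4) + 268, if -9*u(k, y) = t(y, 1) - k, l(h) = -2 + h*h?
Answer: 525668/1953 ≈ 269.16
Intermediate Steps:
l(h) = -2 + h²
u(k, y) = -y/9 + k/9 (u(k, y) = -(y - k)/9 = -y/9 + k/9)
(41/l(-8) + 36/56)*u(12 + 0, 4) + 268 = (41/(-2 + (-8)²) + 36/56)*(-⅑*4 + (12 + 0)/9) + 268 = (41/(-2 + 64) + 36*(1/56))*(-4/9 + (⅑)*12) + 268 = (41/62 + 9/14)*(-4/9 + 4/3) + 268 = (41*(1/62) + 9/14)*(8/9) + 268 = (41/62 + 9/14)*(8/9) + 268 = (283/217)*(8/9) + 268 = 2264/1953 + 268 = 525668/1953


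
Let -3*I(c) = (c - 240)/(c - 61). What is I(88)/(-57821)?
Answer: -152/4683501 ≈ -3.2454e-5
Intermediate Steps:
I(c) = -(-240 + c)/(3*(-61 + c)) (I(c) = -(c - 240)/(3*(c - 61)) = -(-240 + c)/(3*(-61 + c)))
I(88)/(-57821) = ((240 - 1*88)/(3*(-61 + 88)))/(-57821) = ((⅓)*(240 - 88)/27)*(-1/57821) = ((⅓)*(1/27)*152)*(-1/57821) = (152/81)*(-1/57821) = -152/4683501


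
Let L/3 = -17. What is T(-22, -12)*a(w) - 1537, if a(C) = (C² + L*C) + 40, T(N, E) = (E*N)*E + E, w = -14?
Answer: -3022537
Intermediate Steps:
L = -51 (L = 3*(-17) = -51)
T(N, E) = E + N*E² (T(N, E) = N*E² + E = E + N*E²)
a(C) = 40 + C² - 51*C (a(C) = (C² - 51*C) + 40 = 40 + C² - 51*C)
T(-22, -12)*a(w) - 1537 = (-12*(1 - 12*(-22)))*(40 + (-14)² - 51*(-14)) - 1537 = (-12*(1 + 264))*(40 + 196 + 714) - 1537 = -12*265*950 - 1537 = -3180*950 - 1537 = -3021000 - 1537 = -3022537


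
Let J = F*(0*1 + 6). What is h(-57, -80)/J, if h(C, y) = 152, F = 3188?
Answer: 19/2391 ≈ 0.0079465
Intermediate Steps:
J = 19128 (J = 3188*(0*1 + 6) = 3188*(0 + 6) = 3188*6 = 19128)
h(-57, -80)/J = 152/19128 = 152*(1/19128) = 19/2391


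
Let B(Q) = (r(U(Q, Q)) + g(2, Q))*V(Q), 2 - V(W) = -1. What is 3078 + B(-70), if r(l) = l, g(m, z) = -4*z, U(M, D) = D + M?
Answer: 3498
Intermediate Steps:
V(W) = 3 (V(W) = 2 - 1*(-1) = 2 + 1 = 3)
B(Q) = -6*Q (B(Q) = ((Q + Q) - 4*Q)*3 = (2*Q - 4*Q)*3 = -2*Q*3 = -6*Q)
3078 + B(-70) = 3078 - 6*(-70) = 3078 + 420 = 3498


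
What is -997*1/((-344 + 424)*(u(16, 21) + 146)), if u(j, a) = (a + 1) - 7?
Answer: -997/12880 ≈ -0.077407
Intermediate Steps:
u(j, a) = -6 + a (u(j, a) = (1 + a) - 7 = -6 + a)
-997*1/((-344 + 424)*(u(16, 21) + 146)) = -997*1/((-344 + 424)*((-6 + 21) + 146)) = -997*1/(80*(15 + 146)) = -997/(80*161) = -997/12880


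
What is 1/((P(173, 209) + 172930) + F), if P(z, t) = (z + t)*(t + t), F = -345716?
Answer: -1/13110 ≈ -7.6278e-5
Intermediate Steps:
P(z, t) = 2*t*(t + z) (P(z, t) = (t + z)*(2*t) = 2*t*(t + z))
1/((P(173, 209) + 172930) + F) = 1/((2*209*(209 + 173) + 172930) - 345716) = 1/((2*209*382 + 172930) - 345716) = 1/((159676 + 172930) - 345716) = 1/(332606 - 345716) = 1/(-13110) = -1/13110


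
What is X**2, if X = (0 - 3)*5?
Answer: 225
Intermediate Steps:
X = -15 (X = -3*5 = -15)
X**2 = (-15)**2 = 225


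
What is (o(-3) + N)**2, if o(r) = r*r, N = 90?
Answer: 9801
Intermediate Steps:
o(r) = r**2
(o(-3) + N)**2 = ((-3)**2 + 90)**2 = (9 + 90)**2 = 99**2 = 9801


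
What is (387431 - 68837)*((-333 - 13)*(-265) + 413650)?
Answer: 160998291960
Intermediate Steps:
(387431 - 68837)*((-333 - 13)*(-265) + 413650) = 318594*(-346*(-265) + 413650) = 318594*(91690 + 413650) = 318594*505340 = 160998291960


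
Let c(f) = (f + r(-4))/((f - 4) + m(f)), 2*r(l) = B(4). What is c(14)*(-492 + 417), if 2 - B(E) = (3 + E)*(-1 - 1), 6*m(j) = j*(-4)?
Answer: -2475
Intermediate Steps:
m(j) = -2*j/3 (m(j) = (j*(-4))/6 = (-4*j)/6 = -2*j/3)
B(E) = 8 + 2*E (B(E) = 2 - (3 + E)*(-1 - 1) = 2 - (3 + E)*(-2) = 2 - (-6 - 2*E) = 2 + (6 + 2*E) = 8 + 2*E)
r(l) = 8 (r(l) = (8 + 2*4)/2 = (8 + 8)/2 = (1/2)*16 = 8)
c(f) = (8 + f)/(-4 + f/3) (c(f) = (f + 8)/((f - 4) - 2*f/3) = (8 + f)/((-4 + f) - 2*f/3) = (8 + f)/(-4 + f/3))
c(14)*(-492 + 417) = (3*(8 + 14)/(-12 + 14))*(-492 + 417) = (3*22/2)*(-75) = (3*(1/2)*22)*(-75) = 33*(-75) = -2475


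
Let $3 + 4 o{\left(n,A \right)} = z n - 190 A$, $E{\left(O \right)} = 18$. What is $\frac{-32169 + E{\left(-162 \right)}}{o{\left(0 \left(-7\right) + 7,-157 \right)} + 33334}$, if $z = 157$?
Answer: $- \frac{3062}{3911} \approx -0.78292$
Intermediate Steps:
$o{\left(n,A \right)} = - \frac{3}{4} - \frac{95 A}{2} + \frac{157 n}{4}$ ($o{\left(n,A \right)} = - \frac{3}{4} + \frac{157 n - 190 A}{4} = - \frac{3}{4} + \frac{- 190 A + 157 n}{4} = - \frac{3}{4} - \left(- \frac{157 n}{4} + \frac{95 A}{2}\right) = - \frac{3}{4} - \frac{95 A}{2} + \frac{157 n}{4}$)
$\frac{-32169 + E{\left(-162 \right)}}{o{\left(0 \left(-7\right) + 7,-157 \right)} + 33334} = \frac{-32169 + 18}{\left(- \frac{3}{4} - - \frac{14915}{2} + \frac{157 \left(0 \left(-7\right) + 7\right)}{4}\right) + 33334} = - \frac{32151}{\left(- \frac{3}{4} + \frac{14915}{2} + \frac{157 \left(0 + 7\right)}{4}\right) + 33334} = - \frac{32151}{\left(- \frac{3}{4} + \frac{14915}{2} + \frac{157}{4} \cdot 7\right) + 33334} = - \frac{32151}{\left(- \frac{3}{4} + \frac{14915}{2} + \frac{1099}{4}\right) + 33334} = - \frac{32151}{\frac{15463}{2} + 33334} = - \frac{32151}{\frac{82131}{2}} = \left(-32151\right) \frac{2}{82131} = - \frac{3062}{3911}$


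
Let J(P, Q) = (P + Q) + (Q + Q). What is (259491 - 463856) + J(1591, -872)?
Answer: -205390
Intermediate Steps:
J(P, Q) = P + 3*Q (J(P, Q) = (P + Q) + 2*Q = P + 3*Q)
(259491 - 463856) + J(1591, -872) = (259491 - 463856) + (1591 + 3*(-872)) = -204365 + (1591 - 2616) = -204365 - 1025 = -205390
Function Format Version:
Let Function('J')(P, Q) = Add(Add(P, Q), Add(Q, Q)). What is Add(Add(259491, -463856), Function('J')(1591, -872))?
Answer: -205390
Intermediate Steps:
Function('J')(P, Q) = Add(P, Mul(3, Q)) (Function('J')(P, Q) = Add(Add(P, Q), Mul(2, Q)) = Add(P, Mul(3, Q)))
Add(Add(259491, -463856), Function('J')(1591, -872)) = Add(Add(259491, -463856), Add(1591, Mul(3, -872))) = Add(-204365, Add(1591, -2616)) = Add(-204365, -1025) = -205390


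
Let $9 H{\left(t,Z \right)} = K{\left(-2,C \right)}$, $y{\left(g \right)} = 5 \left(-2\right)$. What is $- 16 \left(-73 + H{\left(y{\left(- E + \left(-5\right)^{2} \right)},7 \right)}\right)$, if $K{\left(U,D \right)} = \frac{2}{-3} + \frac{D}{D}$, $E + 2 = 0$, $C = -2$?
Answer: $\frac{31520}{27} \approx 1167.4$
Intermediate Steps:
$E = -2$ ($E = -2 + 0 = -2$)
$y{\left(g \right)} = -10$
$K{\left(U,D \right)} = \frac{1}{3}$ ($K{\left(U,D \right)} = 2 \left(- \frac{1}{3}\right) + 1 = - \frac{2}{3} + 1 = \frac{1}{3}$)
$H{\left(t,Z \right)} = \frac{1}{27}$ ($H{\left(t,Z \right)} = \frac{1}{9} \cdot \frac{1}{3} = \frac{1}{27}$)
$- 16 \left(-73 + H{\left(y{\left(- E + \left(-5\right)^{2} \right)},7 \right)}\right) = - 16 \left(-73 + \frac{1}{27}\right) = \left(-16\right) \left(- \frac{1970}{27}\right) = \frac{31520}{27}$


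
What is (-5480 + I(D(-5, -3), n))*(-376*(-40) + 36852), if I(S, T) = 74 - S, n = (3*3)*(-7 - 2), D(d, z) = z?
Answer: -280372476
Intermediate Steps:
n = -81 (n = 9*(-9) = -81)
(-5480 + I(D(-5, -3), n))*(-376*(-40) + 36852) = (-5480 + (74 - 1*(-3)))*(-376*(-40) + 36852) = (-5480 + (74 + 3))*(15040 + 36852) = (-5480 + 77)*51892 = -5403*51892 = -280372476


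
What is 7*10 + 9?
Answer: 79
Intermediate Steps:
7*10 + 9 = 70 + 9 = 79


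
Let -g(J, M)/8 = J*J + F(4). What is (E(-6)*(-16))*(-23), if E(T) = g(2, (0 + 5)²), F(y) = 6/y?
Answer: -16192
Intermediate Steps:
g(J, M) = -12 - 8*J² (g(J, M) = -8*(J*J + 6/4) = -8*(J² + 6*(¼)) = -8*(J² + 3/2) = -8*(3/2 + J²) = -12 - 8*J²)
E(T) = -44 (E(T) = -12 - 8*2² = -12 - 8*4 = -12 - 32 = -44)
(E(-6)*(-16))*(-23) = -44*(-16)*(-23) = 704*(-23) = -16192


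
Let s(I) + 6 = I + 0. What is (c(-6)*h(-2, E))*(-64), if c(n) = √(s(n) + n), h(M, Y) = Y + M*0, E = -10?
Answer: 1920*I*√2 ≈ 2715.3*I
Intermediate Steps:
s(I) = -6 + I (s(I) = -6 + (I + 0) = -6 + I)
h(M, Y) = Y (h(M, Y) = Y + 0 = Y)
c(n) = √(-6 + 2*n) (c(n) = √((-6 + n) + n) = √(-6 + 2*n))
(c(-6)*h(-2, E))*(-64) = (√(-6 + 2*(-6))*(-10))*(-64) = (√(-6 - 12)*(-10))*(-64) = (√(-18)*(-10))*(-64) = ((3*I*√2)*(-10))*(-64) = -30*I*√2*(-64) = 1920*I*√2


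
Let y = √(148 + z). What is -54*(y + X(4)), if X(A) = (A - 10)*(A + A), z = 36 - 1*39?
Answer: 2592 - 54*√145 ≈ 1941.8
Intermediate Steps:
z = -3 (z = 36 - 39 = -3)
y = √145 (y = √(148 - 3) = √145 ≈ 12.042)
X(A) = 2*A*(-10 + A) (X(A) = (-10 + A)*(2*A) = 2*A*(-10 + A))
-54*(y + X(4)) = -54*(√145 + 2*4*(-10 + 4)) = -54*(√145 + 2*4*(-6)) = -54*(√145 - 48) = -54*(-48 + √145) = 2592 - 54*√145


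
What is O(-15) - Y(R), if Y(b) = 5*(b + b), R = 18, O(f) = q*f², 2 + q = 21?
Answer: 4095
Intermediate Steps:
q = 19 (q = -2 + 21 = 19)
O(f) = 19*f²
Y(b) = 10*b (Y(b) = 5*(2*b) = 10*b)
O(-15) - Y(R) = 19*(-15)² - 10*18 = 19*225 - 1*180 = 4275 - 180 = 4095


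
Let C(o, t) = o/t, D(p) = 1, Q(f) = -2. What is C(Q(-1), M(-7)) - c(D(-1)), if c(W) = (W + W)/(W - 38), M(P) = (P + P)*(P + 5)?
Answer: -9/518 ≈ -0.017375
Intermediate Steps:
M(P) = 2*P*(5 + P) (M(P) = (2*P)*(5 + P) = 2*P*(5 + P))
c(W) = 2*W/(-38 + W) (c(W) = (2*W)/(-38 + W) = 2*W/(-38 + W))
C(Q(-1), M(-7)) - c(D(-1)) = -2*(-1/(14*(5 - 7))) - 2/(-38 + 1) = -2/(2*(-7)*(-2)) - 2/(-37) = -2/28 - 2*(-1)/37 = -2*1/28 - 1*(-2/37) = -1/14 + 2/37 = -9/518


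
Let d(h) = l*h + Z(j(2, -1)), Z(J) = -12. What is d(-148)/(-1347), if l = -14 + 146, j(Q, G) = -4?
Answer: 6516/449 ≈ 14.512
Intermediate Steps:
l = 132
d(h) = -12 + 132*h (d(h) = 132*h - 12 = -12 + 132*h)
d(-148)/(-1347) = (-12 + 132*(-148))/(-1347) = (-12 - 19536)*(-1/1347) = -19548*(-1/1347) = 6516/449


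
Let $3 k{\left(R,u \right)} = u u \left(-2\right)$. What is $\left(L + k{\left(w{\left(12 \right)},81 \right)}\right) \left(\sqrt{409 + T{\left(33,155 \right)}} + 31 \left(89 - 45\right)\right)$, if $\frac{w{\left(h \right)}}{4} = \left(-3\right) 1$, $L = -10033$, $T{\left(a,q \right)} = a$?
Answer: $-19651148 - 14407 \sqrt{442} \approx -1.9954 \cdot 10^{7}$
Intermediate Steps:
$w{\left(h \right)} = -12$ ($w{\left(h \right)} = 4 \left(\left(-3\right) 1\right) = 4 \left(-3\right) = -12$)
$k{\left(R,u \right)} = - \frac{2 u^{2}}{3}$ ($k{\left(R,u \right)} = \frac{u u \left(-2\right)}{3} = \frac{u^{2} \left(-2\right)}{3} = \frac{\left(-2\right) u^{2}}{3} = - \frac{2 u^{2}}{3}$)
$\left(L + k{\left(w{\left(12 \right)},81 \right)}\right) \left(\sqrt{409 + T{\left(33,155 \right)}} + 31 \left(89 - 45\right)\right) = \left(-10033 - \frac{2 \cdot 81^{2}}{3}\right) \left(\sqrt{409 + 33} + 31 \left(89 - 45\right)\right) = \left(-10033 - 4374\right) \left(\sqrt{442} + 31 \cdot 44\right) = \left(-10033 - 4374\right) \left(\sqrt{442} + 1364\right) = - 14407 \left(1364 + \sqrt{442}\right) = -19651148 - 14407 \sqrt{442}$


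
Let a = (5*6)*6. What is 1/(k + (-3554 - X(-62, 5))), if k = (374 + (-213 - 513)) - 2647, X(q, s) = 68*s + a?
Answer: -1/7073 ≈ -0.00014138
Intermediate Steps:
a = 180 (a = 30*6 = 180)
X(q, s) = 180 + 68*s (X(q, s) = 68*s + 180 = 180 + 68*s)
k = -2999 (k = (374 - 726) - 2647 = -352 - 2647 = -2999)
1/(k + (-3554 - X(-62, 5))) = 1/(-2999 + (-3554 - (180 + 68*5))) = 1/(-2999 + (-3554 - (180 + 340))) = 1/(-2999 + (-3554 - 1*520)) = 1/(-2999 + (-3554 - 520)) = 1/(-2999 - 4074) = 1/(-7073) = -1/7073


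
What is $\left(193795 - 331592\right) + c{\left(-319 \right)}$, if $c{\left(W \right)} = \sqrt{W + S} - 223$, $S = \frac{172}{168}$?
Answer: $-138020 + \frac{i \sqrt{560910}}{42} \approx -1.3802 \cdot 10^{5} + 17.832 i$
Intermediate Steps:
$S = \frac{43}{42}$ ($S = 172 \cdot \frac{1}{168} = \frac{43}{42} \approx 1.0238$)
$c{\left(W \right)} = -223 + \sqrt{\frac{43}{42} + W}$ ($c{\left(W \right)} = \sqrt{W + \frac{43}{42}} - 223 = \sqrt{\frac{43}{42} + W} - 223 = -223 + \sqrt{\frac{43}{42} + W}$)
$\left(193795 - 331592\right) + c{\left(-319 \right)} = \left(193795 - 331592\right) - \left(223 - \frac{\sqrt{1806 + 1764 \left(-319\right)}}{42}\right) = -137797 - \left(223 - \frac{\sqrt{1806 - 562716}}{42}\right) = -137797 - \left(223 - \frac{\sqrt{-560910}}{42}\right) = -137797 - \left(223 - \frac{i \sqrt{560910}}{42}\right) = -138020 + \frac{i \sqrt{560910}}{42}$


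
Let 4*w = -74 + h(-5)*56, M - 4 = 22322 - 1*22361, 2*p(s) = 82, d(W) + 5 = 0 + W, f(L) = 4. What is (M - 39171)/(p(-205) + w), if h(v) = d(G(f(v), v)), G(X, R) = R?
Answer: 78412/235 ≈ 333.67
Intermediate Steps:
d(W) = -5 + W (d(W) = -5 + (0 + W) = -5 + W)
h(v) = -5 + v
p(s) = 41 (p(s) = (1/2)*82 = 41)
M = -35 (M = 4 + (22322 - 1*22361) = 4 + (22322 - 22361) = 4 - 39 = -35)
w = -317/2 (w = (-74 + (-5 - 5)*56)/4 = (-74 - 10*56)/4 = (-74 - 560)/4 = (1/4)*(-634) = -317/2 ≈ -158.50)
(M - 39171)/(p(-205) + w) = (-35 - 39171)/(41 - 317/2) = -39206/(-235/2) = -39206*(-2/235) = 78412/235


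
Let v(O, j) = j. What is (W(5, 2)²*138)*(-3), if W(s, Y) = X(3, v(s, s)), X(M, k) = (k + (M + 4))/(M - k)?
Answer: -14904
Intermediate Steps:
X(M, k) = (4 + M + k)/(M - k) (X(M, k) = (k + (4 + M))/(M - k) = (4 + M + k)/(M - k))
W(s, Y) = (7 + s)/(3 - s) (W(s, Y) = (4 + 3 + s)/(3 - s) = (7 + s)/(3 - s))
(W(5, 2)²*138)*(-3) = (((-7 - 1*5)/(-3 + 5))²*138)*(-3) = (((-7 - 5)/2)²*138)*(-3) = (((½)*(-12))²*138)*(-3) = ((-6)²*138)*(-3) = (36*138)*(-3) = 4968*(-3) = -14904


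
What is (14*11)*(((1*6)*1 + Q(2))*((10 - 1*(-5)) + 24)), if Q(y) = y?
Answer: 48048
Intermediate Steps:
(14*11)*(((1*6)*1 + Q(2))*((10 - 1*(-5)) + 24)) = (14*11)*(((1*6)*1 + 2)*((10 - 1*(-5)) + 24)) = 154*((6*1 + 2)*((10 + 5) + 24)) = 154*((6 + 2)*(15 + 24)) = 154*(8*39) = 154*312 = 48048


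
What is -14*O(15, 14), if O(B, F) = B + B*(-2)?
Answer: 210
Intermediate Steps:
O(B, F) = -B (O(B, F) = B - 2*B = -B)
-14*O(15, 14) = -(-14)*15 = -14*(-15) = 210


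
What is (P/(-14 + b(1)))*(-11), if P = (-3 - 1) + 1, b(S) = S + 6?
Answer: -33/7 ≈ -4.7143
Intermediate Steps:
b(S) = 6 + S
P = -3 (P = -4 + 1 = -3)
(P/(-14 + b(1)))*(-11) = (-3/(-14 + (6 + 1)))*(-11) = (-3/(-14 + 7))*(-11) = (-3/(-7))*(-11) = -⅐*(-3)*(-11) = (3/7)*(-11) = -33/7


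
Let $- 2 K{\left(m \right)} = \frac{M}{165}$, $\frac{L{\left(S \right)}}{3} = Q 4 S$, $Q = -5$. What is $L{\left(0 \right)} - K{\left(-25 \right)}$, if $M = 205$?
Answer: $\frac{41}{66} \approx 0.62121$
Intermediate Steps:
$L{\left(S \right)} = - 60 S$ ($L{\left(S \right)} = 3 \left(-5\right) 4 S = 3 \left(- 20 S\right) = - 60 S$)
$K{\left(m \right)} = - \frac{41}{66}$ ($K{\left(m \right)} = - \frac{205 \cdot \frac{1}{165}}{2} = \left(- \frac{1}{2}\right) \frac{41}{33} = - \frac{41}{66}$)
$L{\left(0 \right)} - K{\left(-25 \right)} = \left(-60\right) 0 - - \frac{41}{66} = 0 + \frac{41}{66} = \frac{41}{66}$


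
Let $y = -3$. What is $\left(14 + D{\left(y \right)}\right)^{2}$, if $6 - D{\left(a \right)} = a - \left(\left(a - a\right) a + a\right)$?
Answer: $400$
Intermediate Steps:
$D{\left(a \right)} = 6$ ($D{\left(a \right)} = 6 - \left(a - \left(\left(a - a\right) a + a\right)\right) = 6 - \left(a - \left(0 a + a\right)\right) = 6 - \left(a - \left(0 + a\right)\right) = 6 - \left(a - a\right) = 6 - 0 = 6 + 0 = 6$)
$\left(14 + D{\left(y \right)}\right)^{2} = \left(14 + 6\right)^{2} = 20^{2} = 400$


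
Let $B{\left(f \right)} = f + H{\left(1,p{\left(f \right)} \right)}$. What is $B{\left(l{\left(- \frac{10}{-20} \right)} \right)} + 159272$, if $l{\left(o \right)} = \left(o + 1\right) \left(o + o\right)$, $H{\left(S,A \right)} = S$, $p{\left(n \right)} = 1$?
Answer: $\frac{318549}{2} \approx 1.5927 \cdot 10^{5}$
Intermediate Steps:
$l{\left(o \right)} = 2 o \left(1 + o\right)$ ($l{\left(o \right)} = \left(1 + o\right) 2 o = 2 o \left(1 + o\right)$)
$B{\left(f \right)} = 1 + f$ ($B{\left(f \right)} = f + 1 = 1 + f$)
$B{\left(l{\left(- \frac{10}{-20} \right)} \right)} + 159272 = \left(1 + 2 \left(- \frac{10}{-20}\right) \left(1 - \frac{10}{-20}\right)\right) + 159272 = \left(1 + 2 \left(\left(-10\right) \left(- \frac{1}{20}\right)\right) \left(1 - - \frac{1}{2}\right)\right) + 159272 = \left(1 + 2 \cdot \frac{1}{2} \left(1 + \frac{1}{2}\right)\right) + 159272 = \left(1 + 2 \cdot \frac{1}{2} \cdot \frac{3}{2}\right) + 159272 = \left(1 + \frac{3}{2}\right) + 159272 = \frac{5}{2} + 159272 = \frac{318549}{2}$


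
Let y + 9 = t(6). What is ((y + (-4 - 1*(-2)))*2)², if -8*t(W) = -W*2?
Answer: 361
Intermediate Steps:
t(W) = W/4 (t(W) = -(-W)*2/8 = -(-1)*W/4 = W/4)
y = -15/2 (y = -9 + (¼)*6 = -9 + 3/2 = -15/2 ≈ -7.5000)
((y + (-4 - 1*(-2)))*2)² = ((-15/2 + (-4 - 1*(-2)))*2)² = ((-15/2 + (-4 + 2))*2)² = ((-15/2 - 2)*2)² = (-19/2*2)² = (-19)² = 361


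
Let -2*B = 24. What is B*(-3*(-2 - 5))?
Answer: -252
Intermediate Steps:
B = -12 (B = -½*24 = -12)
B*(-3*(-2 - 5)) = -(-36)*(-2 - 5) = -(-36)*(-7) = -12*21 = -252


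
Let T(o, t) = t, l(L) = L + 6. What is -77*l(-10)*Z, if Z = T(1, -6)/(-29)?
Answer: 1848/29 ≈ 63.724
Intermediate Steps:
l(L) = 6 + L
Z = 6/29 (Z = -6/(-29) = -6*(-1/29) = 6/29 ≈ 0.20690)
-77*l(-10)*Z = -77*(6 - 10)*6/29 = -77*(-4)*6/29 = -(-308)*6/29 = -1*(-1848/29) = 1848/29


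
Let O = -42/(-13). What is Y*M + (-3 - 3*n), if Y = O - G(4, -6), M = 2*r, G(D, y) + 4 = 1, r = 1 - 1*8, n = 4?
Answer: -1329/13 ≈ -102.23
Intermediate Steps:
r = -7 (r = 1 - 8 = -7)
G(D, y) = -3 (G(D, y) = -4 + 1 = -3)
M = -14 (M = 2*(-7) = -14)
O = 42/13 (O = -42*(-1/13) = 42/13 ≈ 3.2308)
Y = 81/13 (Y = 42/13 - 1*(-3) = 42/13 + 3 = 81/13 ≈ 6.2308)
Y*M + (-3 - 3*n) = (81/13)*(-14) + (-3 - 3*4) = -1134/13 + (-3 - 12) = -1134/13 - 15 = -1329/13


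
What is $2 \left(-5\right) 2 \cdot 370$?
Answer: $-7400$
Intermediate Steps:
$2 \left(-5\right) 2 \cdot 370 = \left(-10\right) 2 \cdot 370 = \left(-20\right) 370 = -7400$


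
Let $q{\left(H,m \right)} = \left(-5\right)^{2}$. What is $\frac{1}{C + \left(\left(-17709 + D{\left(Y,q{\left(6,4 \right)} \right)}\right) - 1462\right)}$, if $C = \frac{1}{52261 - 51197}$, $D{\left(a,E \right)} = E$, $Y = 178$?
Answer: $- \frac{1064}{20371343} \approx -5.223 \cdot 10^{-5}$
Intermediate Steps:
$q{\left(H,m \right)} = 25$
$C = \frac{1}{1064} \approx 0.00093985$
$\frac{1}{C + \left(\left(-17709 + D{\left(Y,q{\left(6,4 \right)} \right)}\right) - 1462\right)} = \frac{1}{\frac{1}{1064} + \left(\left(-17709 + 25\right) - 1462\right)} = \frac{1}{\frac{1}{1064} - 19146} = \frac{1}{- \frac{20371343}{1064}} = - \frac{1064}{20371343}$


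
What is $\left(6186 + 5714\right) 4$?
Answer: $47600$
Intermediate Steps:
$\left(6186 + 5714\right) 4 = 11900 \cdot 4 = 47600$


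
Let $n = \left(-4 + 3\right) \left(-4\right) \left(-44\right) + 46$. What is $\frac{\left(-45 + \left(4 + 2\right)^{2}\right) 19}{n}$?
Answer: $\frac{171}{130} \approx 1.3154$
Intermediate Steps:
$n = -130$ ($n = \left(-1\right) \left(-4\right) \left(-44\right) + 46 = 4 \left(-44\right) + 46 = -176 + 46 = -130$)
$\frac{\left(-45 + \left(4 + 2\right)^{2}\right) 19}{n} = \frac{\left(-45 + \left(4 + 2\right)^{2}\right) 19}{-130} = \left(-45 + 6^{2}\right) 19 \left(- \frac{1}{130}\right) = \left(-45 + 36\right) 19 \left(- \frac{1}{130}\right) = \left(-9\right) 19 \left(- \frac{1}{130}\right) = \left(-171\right) \left(- \frac{1}{130}\right) = \frac{171}{130}$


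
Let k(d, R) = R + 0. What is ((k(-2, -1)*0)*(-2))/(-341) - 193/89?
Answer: -193/89 ≈ -2.1685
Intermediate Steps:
k(d, R) = R
((k(-2, -1)*0)*(-2))/(-341) - 193/89 = (-1*0*(-2))/(-341) - 193/89 = (0*(-2))*(-1/341) - 193*1/89 = 0*(-1/341) - 193/89 = 0 - 193/89 = -193/89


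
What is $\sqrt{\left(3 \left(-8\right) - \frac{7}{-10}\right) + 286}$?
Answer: $\frac{\sqrt{26270}}{10} \approx 16.208$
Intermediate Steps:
$\sqrt{\left(3 \left(-8\right) - \frac{7}{-10}\right) + 286} = \sqrt{\left(-24 - - \frac{7}{10}\right) + 286} = \sqrt{\left(-24 + \frac{7}{10}\right) + 286} = \sqrt{- \frac{233}{10} + 286} = \sqrt{\frac{2627}{10}} = \frac{\sqrt{26270}}{10}$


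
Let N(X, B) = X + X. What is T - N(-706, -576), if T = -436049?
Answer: -434637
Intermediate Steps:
N(X, B) = 2*X
T - N(-706, -576) = -436049 - 2*(-706) = -436049 - 1*(-1412) = -436049 + 1412 = -434637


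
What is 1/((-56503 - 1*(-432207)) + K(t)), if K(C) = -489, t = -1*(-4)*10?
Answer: 1/375215 ≈ 2.6651e-6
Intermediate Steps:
t = 40 (t = 4*10 = 40)
1/((-56503 - 1*(-432207)) + K(t)) = 1/((-56503 - 1*(-432207)) - 489) = 1/((-56503 + 432207) - 489) = 1/(375704 - 489) = 1/375215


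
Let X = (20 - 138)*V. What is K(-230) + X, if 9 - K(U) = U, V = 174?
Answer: -20293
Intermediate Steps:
K(U) = 9 - U
X = -20532 (X = (20 - 138)*174 = -118*174 = -20532)
K(-230) + X = (9 - 1*(-230)) - 20532 = (9 + 230) - 20532 = 239 - 20532 = -20293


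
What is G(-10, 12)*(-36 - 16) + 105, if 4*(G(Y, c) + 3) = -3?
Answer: 300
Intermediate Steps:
G(Y, c) = -15/4 (G(Y, c) = -3 + (1/4)*(-3) = -3 - 3/4 = -15/4)
G(-10, 12)*(-36 - 16) + 105 = -15*(-36 - 16)/4 + 105 = -15/4*(-52) + 105 = 195 + 105 = 300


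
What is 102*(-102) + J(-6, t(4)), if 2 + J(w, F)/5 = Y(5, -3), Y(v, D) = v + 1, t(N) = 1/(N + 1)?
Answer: -10384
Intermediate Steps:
t(N) = 1/(1 + N)
Y(v, D) = 1 + v
J(w, F) = 20 (J(w, F) = -10 + 5*(1 + 5) = -10 + 5*6 = -10 + 30 = 20)
102*(-102) + J(-6, t(4)) = 102*(-102) + 20 = -10404 + 20 = -10384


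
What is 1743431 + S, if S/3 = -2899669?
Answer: -6955576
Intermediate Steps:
S = -8699007 (S = 3*(-2899669) = -8699007)
1743431 + S = 1743431 - 8699007 = -6955576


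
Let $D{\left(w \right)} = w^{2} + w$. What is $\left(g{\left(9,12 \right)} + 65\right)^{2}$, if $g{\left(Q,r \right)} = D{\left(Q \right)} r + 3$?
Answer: $1317904$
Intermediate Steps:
$D{\left(w \right)} = w + w^{2}$
$g{\left(Q,r \right)} = 3 + Q r \left(1 + Q\right)$ ($g{\left(Q,r \right)} = Q \left(1 + Q\right) r + 3 = Q r \left(1 + Q\right) + 3 = 3 + Q r \left(1 + Q\right)$)
$\left(g{\left(9,12 \right)} + 65\right)^{2} = \left(\left(3 + 9 \cdot 12 \left(1 + 9\right)\right) + 65\right)^{2} = \left(\left(3 + 9 \cdot 12 \cdot 10\right) + 65\right)^{2} = \left(\left(3 + 1080\right) + 65\right)^{2} = \left(1083 + 65\right)^{2} = 1148^{2} = 1317904$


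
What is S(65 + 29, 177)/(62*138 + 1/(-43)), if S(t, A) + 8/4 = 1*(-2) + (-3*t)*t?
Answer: -1140016/367907 ≈ -3.0987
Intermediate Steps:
S(t, A) = -4 - 3*t² (S(t, A) = -2 + (1*(-2) + (-3*t)*t) = -2 + (-2 - 3*t²) = -4 - 3*t²)
S(65 + 29, 177)/(62*138 + 1/(-43)) = (-4 - 3*(65 + 29)²)/(62*138 + 1/(-43)) = (-4 - 3*94²)/(8556 - 1/43) = (-4 - 3*8836)/(367907/43) = (-4 - 26508)*(43/367907) = -26512*43/367907 = -1140016/367907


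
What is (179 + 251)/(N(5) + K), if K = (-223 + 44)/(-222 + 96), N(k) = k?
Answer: 54180/809 ≈ 66.972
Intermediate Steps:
K = 179/126 (K = -179/(-126) = -179*(-1/126) = 179/126 ≈ 1.4206)
(179 + 251)/(N(5) + K) = (179 + 251)/(5 + 179/126) = 430/(809/126) = 430*(126/809) = 54180/809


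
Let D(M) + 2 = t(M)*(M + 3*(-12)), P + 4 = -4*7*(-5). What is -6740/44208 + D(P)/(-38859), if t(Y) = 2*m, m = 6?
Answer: -26239237/143156556 ≈ -0.18329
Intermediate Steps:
t(Y) = 12 (t(Y) = 2*6 = 12)
P = 136 (P = -4 - 4*7*(-5) = -4 - 28*(-5) = -4 + 140 = 136)
D(M) = -434 + 12*M (D(M) = -2 + 12*(M + 3*(-12)) = -2 + 12*(M - 36) = -2 + 12*(-36 + M) = -2 + (-432 + 12*M) = -434 + 12*M)
-6740/44208 + D(P)/(-38859) = -6740/44208 + (-434 + 12*136)/(-38859) = -6740*1/44208 + (-434 + 1632)*(-1/38859) = -1685/11052 + 1198*(-1/38859) = -1685/11052 - 1198/38859 = -26239237/143156556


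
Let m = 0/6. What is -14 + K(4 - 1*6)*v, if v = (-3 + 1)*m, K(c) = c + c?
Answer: -14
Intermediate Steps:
K(c) = 2*c
m = 0 (m = 0*(1/6) = 0)
v = 0 (v = (-3 + 1)*0 = -2*0 = 0)
-14 + K(4 - 1*6)*v = -14 + (2*(4 - 1*6))*0 = -14 + (2*(4 - 6))*0 = -14 + (2*(-2))*0 = -14 - 4*0 = -14 + 0 = -14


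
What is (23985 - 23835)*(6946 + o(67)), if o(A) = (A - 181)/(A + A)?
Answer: 69798750/67 ≈ 1.0418e+6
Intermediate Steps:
o(A) = (-181 + A)/(2*A) (o(A) = (-181 + A)/((2*A)) = (-181 + A)*(1/(2*A)) = (-181 + A)/(2*A))
(23985 - 23835)*(6946 + o(67)) = (23985 - 23835)*(6946 + (½)*(-181 + 67)/67) = 150*(6946 + (½)*(1/67)*(-114)) = 150*(6946 - 57/67) = 150*(465325/67) = 69798750/67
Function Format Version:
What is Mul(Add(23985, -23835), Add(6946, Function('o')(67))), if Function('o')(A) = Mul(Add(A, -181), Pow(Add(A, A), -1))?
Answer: Rational(69798750, 67) ≈ 1.0418e+6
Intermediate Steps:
Function('o')(A) = Mul(Rational(1, 2), Pow(A, -1), Add(-181, A)) (Function('o')(A) = Mul(Add(-181, A), Pow(Mul(2, A), -1)) = Mul(Add(-181, A), Mul(Rational(1, 2), Pow(A, -1))) = Mul(Rational(1, 2), Pow(A, -1), Add(-181, A)))
Mul(Add(23985, -23835), Add(6946, Function('o')(67))) = Mul(Add(23985, -23835), Add(6946, Mul(Rational(1, 2), Pow(67, -1), Add(-181, 67)))) = Mul(150, Add(6946, Mul(Rational(1, 2), Rational(1, 67), -114))) = Mul(150, Add(6946, Rational(-57, 67))) = Mul(150, Rational(465325, 67)) = Rational(69798750, 67)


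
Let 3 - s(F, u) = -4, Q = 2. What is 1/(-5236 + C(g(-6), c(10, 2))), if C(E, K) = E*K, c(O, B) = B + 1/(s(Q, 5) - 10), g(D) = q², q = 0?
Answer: -1/5236 ≈ -0.00019099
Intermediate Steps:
s(F, u) = 7 (s(F, u) = 3 - 1*(-4) = 3 + 4 = 7)
g(D) = 0 (g(D) = 0² = 0)
c(O, B) = -⅓ + B (c(O, B) = B + 1/(7 - 10) = B + 1/(-3) = B - ⅓ = -⅓ + B)
1/(-5236 + C(g(-6), c(10, 2))) = 1/(-5236 + 0*(-⅓ + 2)) = 1/(-5236 + 0*(5/3)) = 1/(-5236 + 0) = 1/(-5236) = -1/5236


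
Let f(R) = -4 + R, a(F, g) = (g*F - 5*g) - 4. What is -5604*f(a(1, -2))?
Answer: 0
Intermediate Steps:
a(F, g) = -4 - 5*g + F*g (a(F, g) = (F*g - 5*g) - 4 = (-5*g + F*g) - 4 = -4 - 5*g + F*g)
-5604*f(a(1, -2)) = -5604*(-4 + (-4 - 5*(-2) + 1*(-2))) = -5604*(-4 + (-4 + 10 - 2)) = -5604*(-4 + 4) = -5604*0 = 0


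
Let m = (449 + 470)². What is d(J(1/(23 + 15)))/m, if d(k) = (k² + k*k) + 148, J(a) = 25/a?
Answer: 1805148/844561 ≈ 2.1374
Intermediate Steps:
d(k) = 148 + 2*k² (d(k) = (k² + k²) + 148 = 2*k² + 148 = 148 + 2*k²)
m = 844561 (m = 919² = 844561)
d(J(1/(23 + 15)))/m = (148 + 2*(25/(1/(23 + 15)))²)/844561 = (148 + 2*(25/(1/38))²)*(1/844561) = (148 + 2*(25*38)²)*(1/844561) = (148 + 2*950²)*(1/844561) = (148 + 2*902500)*(1/844561) = (148 + 1805000)*(1/844561) = 1805148*(1/844561) = 1805148/844561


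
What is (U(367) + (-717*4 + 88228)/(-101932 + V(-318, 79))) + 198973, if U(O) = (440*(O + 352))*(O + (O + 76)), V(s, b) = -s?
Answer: 13029484219731/50807 ≈ 2.5645e+8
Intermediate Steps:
U(O) = (76 + 2*O)*(154880 + 440*O) (U(O) = (440*(352 + O))*(O + (76 + O)) = (154880 + 440*O)*(76 + 2*O) = (76 + 2*O)*(154880 + 440*O))
(U(367) + (-717*4 + 88228)/(-101932 + V(-318, 79))) + 198973 = ((11770880 + 880*367**2 + 343200*367) + (-717*4 + 88228)/(-101932 - 1*(-318))) + 198973 = ((11770880 + 880*134689 + 125954400) + (-2868 + 88228)/(-101932 + 318)) + 198973 = ((11770880 + 118526320 + 125954400) + 85360/(-101614)) + 198973 = (256251600 + 85360*(-1/101614)) + 198973 = (256251600 - 42680/50807) + 198973 = 13019374998520/50807 + 198973 = 13029484219731/50807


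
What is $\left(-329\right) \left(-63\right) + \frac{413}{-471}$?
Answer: $\frac{9762004}{471} \approx 20726.0$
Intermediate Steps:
$\left(-329\right) \left(-63\right) + \frac{413}{-471} = 20727 + 413 \left(- \frac{1}{471}\right) = 20727 - \frac{413}{471} = \frac{9762004}{471}$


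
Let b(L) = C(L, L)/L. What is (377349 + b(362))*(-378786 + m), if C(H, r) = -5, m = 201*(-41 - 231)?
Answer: -29605253570757/181 ≈ -1.6357e+11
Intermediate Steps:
m = -54672 (m = 201*(-272) = -54672)
b(L) = -5/L
(377349 + b(362))*(-378786 + m) = (377349 - 5/362)*(-378786 - 54672) = (377349 - 5*1/362)*(-433458) = (377349 - 5/362)*(-433458) = (136600333/362)*(-433458) = -29605253570757/181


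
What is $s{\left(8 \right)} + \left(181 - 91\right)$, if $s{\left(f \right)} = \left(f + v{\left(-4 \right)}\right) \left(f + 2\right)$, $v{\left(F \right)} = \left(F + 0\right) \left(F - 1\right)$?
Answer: $370$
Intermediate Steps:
$v{\left(F \right)} = F \left(-1 + F\right)$
$s{\left(f \right)} = \left(2 + f\right) \left(20 + f\right)$ ($s{\left(f \right)} = \left(f - 4 \left(-1 - 4\right)\right) \left(f + 2\right) = \left(f - -20\right) \left(2 + f\right) = \left(f + 20\right) \left(2 + f\right) = \left(20 + f\right) \left(2 + f\right) = \left(2 + f\right) \left(20 + f\right)$)
$s{\left(8 \right)} + \left(181 - 91\right) = \left(40 + 8^{2} + 22 \cdot 8\right) + \left(181 - 91\right) = \left(40 + 64 + 176\right) + \left(181 - 91\right) = 280 + 90 = 370$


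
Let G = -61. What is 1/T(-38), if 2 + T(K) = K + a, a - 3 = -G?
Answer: 1/24 ≈ 0.041667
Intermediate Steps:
a = 64 (a = 3 - 1*(-61) = 3 + 61 = 64)
T(K) = 62 + K (T(K) = -2 + (K + 64) = -2 + (64 + K) = 62 + K)
1/T(-38) = 1/(62 - 38) = 1/24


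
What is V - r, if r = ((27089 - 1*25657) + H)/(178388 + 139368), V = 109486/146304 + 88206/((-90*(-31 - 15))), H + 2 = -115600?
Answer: 14978433819643/668278998720 ≈ 22.413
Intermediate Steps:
H = -115602 (H = -2 - 115600 = -115602)
V = 185530037/8412480 (V = 109486*(1/146304) + 88206/((-90*(-46))) = 54743/73152 + 88206/4140 = 54743/73152 + 88206*(1/4140) = 54743/73152 + 14701/690 = 185530037/8412480 ≈ 22.054)
r = -57085/158878 (r = ((27089 - 1*25657) - 115602)/(178388 + 139368) = ((27089 - 25657) - 115602)/317756 = (1432 - 115602)*(1/317756) = -114170*1/317756 = -57085/158878 ≈ -0.35930)
V - r = 185530037/8412480 - 1*(-57085/158878) = 185530037/8412480 + 57085/158878 = 14978433819643/668278998720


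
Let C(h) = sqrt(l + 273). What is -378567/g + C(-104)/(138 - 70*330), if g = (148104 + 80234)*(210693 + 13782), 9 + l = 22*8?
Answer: -126189/17085390850 - sqrt(110)/11481 ≈ -0.00092090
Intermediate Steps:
l = 167 (l = -9 + 22*8 = -9 + 176 = 167)
g = 51256172550 (g = 228338*224475 = 51256172550)
C(h) = 2*sqrt(110) (C(h) = sqrt(167 + 273) = sqrt(440) = 2*sqrt(110))
-378567/g + C(-104)/(138 - 70*330) = -378567/51256172550 + (2*sqrt(110))/(138 - 70*330) = -378567*1/51256172550 + (2*sqrt(110))/(138 - 23100) = -126189/17085390850 + (2*sqrt(110))/(-22962) = -126189/17085390850 + (2*sqrt(110))*(-1/22962) = -126189/17085390850 - sqrt(110)/11481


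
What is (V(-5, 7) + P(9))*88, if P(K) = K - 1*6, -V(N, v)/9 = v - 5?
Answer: -1320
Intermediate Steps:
V(N, v) = 45 - 9*v (V(N, v) = -9*(v - 5) = -9*(-5 + v) = 45 - 9*v)
P(K) = -6 + K (P(K) = K - 6 = -6 + K)
(V(-5, 7) + P(9))*88 = ((45 - 9*7) + (-6 + 9))*88 = ((45 - 63) + 3)*88 = (-18 + 3)*88 = -15*88 = -1320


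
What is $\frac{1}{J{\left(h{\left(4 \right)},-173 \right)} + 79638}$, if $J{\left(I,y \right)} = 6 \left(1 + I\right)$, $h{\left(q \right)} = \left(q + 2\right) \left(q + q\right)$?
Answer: $\frac{1}{79932} \approx 1.2511 \cdot 10^{-5}$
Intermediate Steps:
$h{\left(q \right)} = 2 q \left(2 + q\right)$ ($h{\left(q \right)} = \left(2 + q\right) 2 q = 2 q \left(2 + q\right)$)
$J{\left(I,y \right)} = 6 + 6 I$
$\frac{1}{J{\left(h{\left(4 \right)},-173 \right)} + 79638} = \frac{1}{\left(6 + 6 \cdot 2 \cdot 4 \left(2 + 4\right)\right) + 79638} = \frac{1}{\left(6 + 6 \cdot 2 \cdot 4 \cdot 6\right) + 79638} = \frac{1}{\left(6 + 6 \cdot 48\right) + 79638} = \frac{1}{\left(6 + 288\right) + 79638} = \frac{1}{294 + 79638} = \frac{1}{79932}$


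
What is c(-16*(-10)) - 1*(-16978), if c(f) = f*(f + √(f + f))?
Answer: 42578 + 1280*√5 ≈ 45440.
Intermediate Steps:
c(f) = f*(f + √2*√f) (c(f) = f*(f + √(2*f)) = f*(f + √2*√f))
c(-16*(-10)) - 1*(-16978) = ((-16*(-10))² + √2*(-16*(-10))^(3/2)) - 1*(-16978) = (160² + √2*160^(3/2)) + 16978 = (25600 + √2*(640*√10)) + 16978 = (25600 + 1280*√5) + 16978 = 42578 + 1280*√5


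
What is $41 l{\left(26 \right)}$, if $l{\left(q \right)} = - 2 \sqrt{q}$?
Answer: $- 82 \sqrt{26} \approx -418.12$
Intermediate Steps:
$41 l{\left(26 \right)} = 41 \left(- 2 \sqrt{26}\right) = - 82 \sqrt{26}$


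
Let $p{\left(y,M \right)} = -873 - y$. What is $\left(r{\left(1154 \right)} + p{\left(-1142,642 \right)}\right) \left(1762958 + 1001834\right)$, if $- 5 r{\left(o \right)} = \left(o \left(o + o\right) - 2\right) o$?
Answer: $-1699571210245000$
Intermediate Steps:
$r{\left(o \right)} = - \frac{o \left(-2 + 2 o^{2}\right)}{5}$ ($r{\left(o \right)} = - \frac{\left(o \left(o + o\right) - 2\right) o}{5} = - \frac{\left(o 2 o - 2\right) o}{5} = - \frac{\left(2 o^{2} - 2\right) o}{5} = - \frac{\left(-2 + 2 o^{2}\right) o}{5} = - \frac{o \left(-2 + 2 o^{2}\right)}{5}$)
$\left(r{\left(1154 \right)} + p{\left(-1142,642 \right)}\right) \left(1762958 + 1001834\right) = \left(\frac{2}{5} \cdot 1154 \left(1 - 1154^{2}\right) - -269\right) \left(1762958 + 1001834\right) = \left(\frac{2}{5} \cdot 1154 \left(1 - 1331716\right) + \left(-873 + 1142\right)\right) 2764792 = \left(\frac{2}{5} \cdot 1154 \left(1 - 1331716\right) + 269\right) 2764792 = \left(\frac{2}{5} \cdot 1154 \left(-1331715\right) + 269\right) 2764792 = \left(-614719644 + 269\right) 2764792 = \left(-614719375\right) 2764792 = -1699571210245000$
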